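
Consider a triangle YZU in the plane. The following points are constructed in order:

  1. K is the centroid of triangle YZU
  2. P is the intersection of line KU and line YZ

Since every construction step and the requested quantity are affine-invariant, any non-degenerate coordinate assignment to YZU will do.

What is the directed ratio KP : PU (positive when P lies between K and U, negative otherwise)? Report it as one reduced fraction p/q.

KP:PU = -1/3

Choose coordinates Y = (0, 0), Z = (1, 0), U = (0, 1).
1. K is the centroid of triangle YZU ⇒ K = (1/3, 1/3)
2. P is the intersection of line KU and line YZ ⇒ P = (1/2, 0)
P = K + t·(U−K) with t = -1/2, so KP:PU = t:(1−t) = -1/2:3/2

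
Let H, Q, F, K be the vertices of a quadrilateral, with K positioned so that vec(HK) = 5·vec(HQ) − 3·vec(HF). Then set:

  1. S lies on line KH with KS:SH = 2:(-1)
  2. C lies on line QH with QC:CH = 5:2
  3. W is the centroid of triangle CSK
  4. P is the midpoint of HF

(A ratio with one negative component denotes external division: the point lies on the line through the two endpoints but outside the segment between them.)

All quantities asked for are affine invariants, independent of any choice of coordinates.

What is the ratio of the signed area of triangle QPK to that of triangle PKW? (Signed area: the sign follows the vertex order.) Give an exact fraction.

[QPK]:[PKW] = -6/13

Choose coordinates H = (0, 0), Q = (1, 0), F = (0, 1), K = (5, -3).
1. S lies on line KH with KS:SH = 2:(-1) ⇒ S = (-5, 3)
2. C lies on line QH with QC:CH = 5:2 ⇒ C = (2/7, 0)
3. W is the centroid of triangle CSK ⇒ W = (2/21, 0)
4. P is the midpoint of HF ⇒ P = (0, 1/2)
2·[QPK] = 1, 2·[PKW] = -13/6
[QPK]:[PKW] = 1:-13/6 = -6/13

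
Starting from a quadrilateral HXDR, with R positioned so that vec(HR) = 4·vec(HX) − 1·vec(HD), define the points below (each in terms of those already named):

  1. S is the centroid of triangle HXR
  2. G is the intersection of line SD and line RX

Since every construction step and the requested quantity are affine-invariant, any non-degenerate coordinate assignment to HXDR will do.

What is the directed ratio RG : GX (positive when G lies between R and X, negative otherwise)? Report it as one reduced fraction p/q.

RG:GX = 6

Work in coordinates with H = (0, 0), X = (1, 0), D = (0, 1), R = (4, -1).
1. S is the centroid of triangle HXR ⇒ S = (5/3, -1/3)
2. G is the intersection of line SD and line RX ⇒ G = (10/7, -1/7)
G = R + t·(X−R) with t = 6/7, so RG:GX = t:(1−t) = 6/7:1/7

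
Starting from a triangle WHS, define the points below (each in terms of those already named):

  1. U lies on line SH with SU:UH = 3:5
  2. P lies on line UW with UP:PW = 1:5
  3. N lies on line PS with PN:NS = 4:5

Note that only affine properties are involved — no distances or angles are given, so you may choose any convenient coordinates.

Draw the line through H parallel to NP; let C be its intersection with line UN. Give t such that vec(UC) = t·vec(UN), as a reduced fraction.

t = -5/3

Work in coordinates with W = (0, 0), H = (1, 0), S = (0, 1).
1. U lies on line SH with SU:UH = 3:5 ⇒ U = (3/8, 5/8)
2. P lies on line UW with UP:PW = 1:5 ⇒ P = (5/16, 25/48)
3. N lies on line PS with PN:NS = 4:5 ⇒ N = (25/144, 317/432)
through H parallel to NP: direction (5/36, -23/108); meets UN at C = (307/432, 575/1296)
C = U + t·(N−U) with t = -5/3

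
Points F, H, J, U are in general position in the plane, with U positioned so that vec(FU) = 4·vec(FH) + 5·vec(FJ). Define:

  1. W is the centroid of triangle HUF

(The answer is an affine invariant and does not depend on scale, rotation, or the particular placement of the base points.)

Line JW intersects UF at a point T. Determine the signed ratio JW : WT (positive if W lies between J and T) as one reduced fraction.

JW:WT = -17/5

Set F = (0, 0), H = (1, 0), J = (0, 1), U = (4, 5); any affine frame gives the same invariant.
1. W is the centroid of triangle HUF ⇒ W = (5/3, 5/3)
line JW meets UF at T = (20/17, 25/17)
W = J + t·(T−J) with t = 17/12, so JW:WT = 17/12:-5/12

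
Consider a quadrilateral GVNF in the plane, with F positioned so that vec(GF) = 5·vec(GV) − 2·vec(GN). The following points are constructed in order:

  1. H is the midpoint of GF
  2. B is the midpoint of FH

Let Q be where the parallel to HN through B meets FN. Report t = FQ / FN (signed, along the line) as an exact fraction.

Choose coordinates G = (0, 0), V = (1, 0), N = (0, 1), F = (5, -2).
1. H is the midpoint of GF ⇒ H = (5/2, -1)
2. B is the midpoint of FH ⇒ B = (15/4, -3/2)
through B parallel to HN: direction (-5/2, 2); meets FN at Q = (5/2, -1/2)
Q = F + t·(N−F) with t = 1/2

t = 1/2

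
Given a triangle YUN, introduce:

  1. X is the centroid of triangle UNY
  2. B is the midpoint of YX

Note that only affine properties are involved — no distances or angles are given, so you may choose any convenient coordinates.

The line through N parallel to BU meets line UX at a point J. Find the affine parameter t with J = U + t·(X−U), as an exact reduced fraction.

Set Y = (0, 0), U = (1, 0), N = (0, 1); any affine frame gives the same invariant.
1. X is the centroid of triangle UNY ⇒ X = (1/3, 1/3)
2. B is the midpoint of YX ⇒ B = (1/6, 1/6)
through N parallel to BU: direction (5/6, -1/6); meets UX at J = (-5/3, 4/3)
J = U + t·(X−U) with t = 4

t = 4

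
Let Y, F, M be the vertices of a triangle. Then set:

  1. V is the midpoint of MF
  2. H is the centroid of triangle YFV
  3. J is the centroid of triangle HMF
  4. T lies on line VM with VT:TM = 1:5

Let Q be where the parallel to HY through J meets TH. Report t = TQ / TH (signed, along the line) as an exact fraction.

t = 1/2

Choose coordinates Y = (0, 0), F = (1, 0), M = (0, 1).
1. V is the midpoint of MF ⇒ V = (1/2, 1/2)
2. H is the centroid of triangle YFV ⇒ H = (1/2, 1/6)
3. J is the centroid of triangle HMF ⇒ J = (1/2, 7/18)
4. T lies on line VM with VT:TM = 1:5 ⇒ T = (5/12, 7/12)
through J parallel to HY: direction (-1/2, -1/6); meets TH at Q = (11/24, 3/8)
Q = T + t·(H−T) with t = 1/2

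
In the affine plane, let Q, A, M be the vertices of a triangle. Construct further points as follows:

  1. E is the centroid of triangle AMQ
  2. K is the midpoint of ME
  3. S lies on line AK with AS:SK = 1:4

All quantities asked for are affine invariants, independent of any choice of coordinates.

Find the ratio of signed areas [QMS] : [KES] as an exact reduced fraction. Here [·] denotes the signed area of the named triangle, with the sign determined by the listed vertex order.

Assign Q = (0, 0), A = (1, 0), M = (0, 1) — the answer is frame-independent, so this choice is without loss of generality.
1. E is the centroid of triangle AMQ ⇒ E = (1/3, 1/3)
2. K is the midpoint of ME ⇒ K = (1/6, 2/3)
3. S lies on line AK with AS:SK = 1:4 ⇒ S = (5/6, 2/15)
2·[QMS] = -5/6, 2·[KES] = 2/15
[QMS]:[KES] = -5/6:2/15 = -25/4

[QMS]:[KES] = -25/4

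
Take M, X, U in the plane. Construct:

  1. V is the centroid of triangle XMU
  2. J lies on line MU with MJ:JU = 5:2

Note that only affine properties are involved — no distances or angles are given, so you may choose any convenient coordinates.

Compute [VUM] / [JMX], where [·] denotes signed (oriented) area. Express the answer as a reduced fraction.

Choose coordinates M = (0, 0), X = (1, 0), U = (0, 1).
1. V is the centroid of triangle XMU ⇒ V = (1/3, 1/3)
2. J lies on line MU with MJ:JU = 5:2 ⇒ J = (0, 5/7)
2·[VUM] = 1/3, 2·[JMX] = 5/7
[VUM]:[JMX] = 1/3:5/7 = 7/15

[VUM]:[JMX] = 7/15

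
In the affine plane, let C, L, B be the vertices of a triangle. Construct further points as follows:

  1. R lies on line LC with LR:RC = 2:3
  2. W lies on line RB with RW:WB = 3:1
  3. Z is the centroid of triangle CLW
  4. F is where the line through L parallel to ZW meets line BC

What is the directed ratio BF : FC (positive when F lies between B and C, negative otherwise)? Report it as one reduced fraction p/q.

BF:FC = -8/15

Set C = (0, 0), L = (1, 0), B = (0, 1); any affine frame gives the same invariant.
1. R lies on line LC with LR:RC = 2:3 ⇒ R = (3/5, 0)
2. W lies on line RB with RW:WB = 3:1 ⇒ W = (3/20, 3/4)
3. Z is the centroid of triangle CLW ⇒ Z = (23/60, 1/4)
4. F is where the line through L parallel to ZW meets line BC ⇒ F = (0, 15/7)
F = B + t·(C−B) with t = -8/7, so BF:FC = t:(1−t) = -8/7:15/7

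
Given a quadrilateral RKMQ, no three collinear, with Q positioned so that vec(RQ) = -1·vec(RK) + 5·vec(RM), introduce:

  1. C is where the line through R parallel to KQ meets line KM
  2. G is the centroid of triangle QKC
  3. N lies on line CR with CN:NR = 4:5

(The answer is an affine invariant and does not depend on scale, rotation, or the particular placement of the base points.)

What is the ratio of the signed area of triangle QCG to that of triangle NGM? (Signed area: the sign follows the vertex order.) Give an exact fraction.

Work in coordinates with R = (0, 0), K = (1, 0), M = (0, 1), Q = (-1, 5).
1. C is where the line through R parallel to KQ meets line KM ⇒ C = (-2/3, 5/3)
2. G is the centroid of triangle QKC ⇒ G = (-2/9, 20/9)
3. N lies on line CR with CN:NR = 4:5 ⇒ N = (-10/27, 25/27)
2·[QCG] = 5/3, 2·[NGM] = -38/81
[QCG]:[NGM] = 5/3:-38/81 = -135/38

[QCG]:[NGM] = -135/38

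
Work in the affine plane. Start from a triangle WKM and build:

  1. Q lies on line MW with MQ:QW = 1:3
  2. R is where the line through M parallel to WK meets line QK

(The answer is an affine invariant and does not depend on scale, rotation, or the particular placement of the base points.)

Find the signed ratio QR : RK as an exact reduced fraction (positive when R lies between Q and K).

Set W = (0, 0), K = (1, 0), M = (0, 1); any affine frame gives the same invariant.
1. Q lies on line MW with MQ:QW = 1:3 ⇒ Q = (0, 3/4)
2. R is where the line through M parallel to WK meets line QK ⇒ R = (-1/3, 1)
R = Q + t·(K−Q) with t = -1/3, so QR:RK = t:(1−t) = -1/3:4/3

QR:RK = -1/4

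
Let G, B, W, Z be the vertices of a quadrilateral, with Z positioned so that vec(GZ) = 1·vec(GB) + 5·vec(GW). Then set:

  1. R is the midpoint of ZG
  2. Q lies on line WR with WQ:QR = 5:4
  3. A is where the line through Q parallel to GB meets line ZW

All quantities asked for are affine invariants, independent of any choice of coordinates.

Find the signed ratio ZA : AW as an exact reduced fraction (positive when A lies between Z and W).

ZA:AW = 19/5

Work in coordinates with G = (0, 0), B = (1, 0), W = (0, 1), Z = (1, 5).
1. R is the midpoint of ZG ⇒ R = (1/2, 5/2)
2. Q lies on line WR with WQ:QR = 5:4 ⇒ Q = (5/18, 11/6)
3. A is where the line through Q parallel to GB meets line ZW ⇒ A = (5/24, 11/6)
A = Z + t·(W−Z) with t = 19/24, so ZA:AW = t:(1−t) = 19/24:5/24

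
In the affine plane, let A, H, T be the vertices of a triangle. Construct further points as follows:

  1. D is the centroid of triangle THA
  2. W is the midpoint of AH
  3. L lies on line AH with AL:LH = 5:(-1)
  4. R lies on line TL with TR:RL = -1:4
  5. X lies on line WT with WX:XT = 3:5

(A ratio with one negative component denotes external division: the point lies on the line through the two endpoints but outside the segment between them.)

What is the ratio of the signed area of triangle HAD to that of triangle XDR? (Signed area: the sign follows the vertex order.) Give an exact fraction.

[HAD]:[XDR] = 32

Choose coordinates A = (0, 0), H = (1, 0), T = (0, 1).
1. D is the centroid of triangle THA ⇒ D = (1/3, 1/3)
2. W is the midpoint of AH ⇒ W = (1/2, 0)
3. L lies on line AH with AL:LH = 5:(-1) ⇒ L = (5/4, 0)
4. R lies on line TL with TR:RL = -1:4 ⇒ R = (-5/12, 4/3)
5. X lies on line WT with WX:XT = 3:5 ⇒ X = (5/16, 3/8)
2·[HAD] = -1/3, 2·[XDR] = -1/96
[HAD]:[XDR] = -1/3:-1/96 = 32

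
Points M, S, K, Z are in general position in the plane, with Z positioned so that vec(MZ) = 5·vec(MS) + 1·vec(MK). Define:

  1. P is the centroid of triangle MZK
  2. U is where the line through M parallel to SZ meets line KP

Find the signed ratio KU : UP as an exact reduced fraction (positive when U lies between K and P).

KU:UP = -4

Work in coordinates with M = (0, 0), S = (1, 0), K = (0, 1), Z = (5, 1).
1. P is the centroid of triangle MZK ⇒ P = (5/3, 2/3)
2. U is where the line through M parallel to SZ meets line KP ⇒ U = (20/9, 5/9)
U = K + t·(P−K) with t = 4/3, so KU:UP = t:(1−t) = 4/3:-1/3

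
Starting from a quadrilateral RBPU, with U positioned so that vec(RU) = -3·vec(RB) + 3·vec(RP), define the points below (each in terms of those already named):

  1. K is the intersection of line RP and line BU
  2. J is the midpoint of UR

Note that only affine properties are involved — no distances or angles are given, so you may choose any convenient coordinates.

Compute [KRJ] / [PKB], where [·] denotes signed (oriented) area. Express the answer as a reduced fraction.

[KRJ]:[PKB] = -9/2

Choose coordinates R = (0, 0), B = (1, 0), P = (0, 1), U = (-3, 3).
1. K is the intersection of line RP and line BU ⇒ K = (0, 3/4)
2. J is the midpoint of UR ⇒ J = (-3/2, 3/2)
2·[KRJ] = -9/8, 2·[PKB] = 1/4
[KRJ]:[PKB] = -9/8:1/4 = -9/2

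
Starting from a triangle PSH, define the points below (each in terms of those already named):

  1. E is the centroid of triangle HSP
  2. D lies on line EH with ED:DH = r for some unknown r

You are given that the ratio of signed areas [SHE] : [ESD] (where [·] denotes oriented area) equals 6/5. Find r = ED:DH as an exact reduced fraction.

Work in coordinates with P = (0, 0), S = (1, 0), H = (0, 1).
1. E is the centroid of triangle HSP ⇒ E = (1/3, 1/3)
2. With ED:DH = r, write λ = r/(r+1) so D = E + λ·(H−E); D is affine-linear in λ
Every point depending on D is an affine combination of D and λ-independent points, so each such coordinate is linear in λ; the λ² term in each signed area is a multiple of (H−E)×(H−E) = 0, so 2·[SHE] and 2·[ESD] are each linear in λ. Evaluating at λ=0 and λ=1:
  2·[SHE] = 1/3,   2·[ESD] = 1/3·λ
So [SHE]:[ESD] = (1/3) / (1/3·λ). Setting this equal to 6/5:
  1/3 = 6/5·(1/3·λ)  ⇒  λ = 5/6
Then r = λ/(1−λ) = (5/6)/(1/6) = 5. Check: with r = 5, D = (1/18, 8/9) and [SHE]:[ESD] = 6/5 as required.

r = 5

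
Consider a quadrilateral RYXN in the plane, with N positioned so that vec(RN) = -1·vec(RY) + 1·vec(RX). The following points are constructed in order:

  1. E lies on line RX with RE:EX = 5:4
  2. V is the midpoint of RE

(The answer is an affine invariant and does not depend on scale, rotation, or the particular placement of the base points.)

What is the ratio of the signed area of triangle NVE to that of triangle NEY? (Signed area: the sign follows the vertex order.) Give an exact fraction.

Set R = (0, 0), Y = (1, 0), X = (0, 1), N = (-1, 1); any affine frame gives the same invariant.
1. E lies on line RX with RE:EX = 5:4 ⇒ E = (0, 5/9)
2. V is the midpoint of RE ⇒ V = (0, 5/18)
2·[NVE] = 5/18, 2·[NEY] = -1/9
[NVE]:[NEY] = 5/18:-1/9 = -5/2

[NVE]:[NEY] = -5/2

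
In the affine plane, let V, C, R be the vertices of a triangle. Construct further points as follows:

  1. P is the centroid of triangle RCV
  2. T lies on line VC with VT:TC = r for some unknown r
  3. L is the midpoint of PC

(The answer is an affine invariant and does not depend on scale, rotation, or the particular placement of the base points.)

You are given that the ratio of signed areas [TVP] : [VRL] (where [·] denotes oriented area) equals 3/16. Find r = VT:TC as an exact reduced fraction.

Work in coordinates with V = (0, 0), C = (1, 0), R = (0, 1).
1. P is the centroid of triangle RCV ⇒ P = (1/3, 1/3)
2. With VT:TC = r, write λ = r/(r+1) so T = V + λ·(C−V); T is affine-linear in λ
3. L is the midpoint of PC ⇒ L = (2/3, 1/6)
Every point depending on T is an affine combination of T and λ-independent points, so each such coordinate is linear in λ; the λ² term in each signed area is a multiple of (C−V)×(C−V) = 0, so 2·[TVP] and 2·[VRL] are each linear in λ. Evaluating at λ=0 and λ=1:
  2·[TVP] = -1/3·λ,   2·[VRL] = -2/3
So [TVP]:[VRL] = (-1/3·λ) / (-2/3). Setting this equal to 3/16:
  -1/3·λ = 3/16·(-2/3)  ⇒  λ = 3/8
Then r = λ/(1−λ) = (3/8)/(5/8) = 3/5. Check: with r = 3/5, T = (3/8, 0) and [TVP]:[VRL] = 3/16 as required.

r = 3/5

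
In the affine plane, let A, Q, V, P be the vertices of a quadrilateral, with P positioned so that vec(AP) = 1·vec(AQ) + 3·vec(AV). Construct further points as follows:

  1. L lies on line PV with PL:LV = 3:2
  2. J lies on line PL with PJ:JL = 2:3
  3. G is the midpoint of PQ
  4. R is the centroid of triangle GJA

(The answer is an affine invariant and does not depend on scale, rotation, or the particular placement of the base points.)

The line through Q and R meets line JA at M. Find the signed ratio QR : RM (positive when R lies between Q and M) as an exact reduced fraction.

Work in coordinates with A = (0, 0), Q = (1, 0), V = (0, 1), P = (1, 3).
1. L lies on line PV with PL:LV = 3:2 ⇒ L = (2/5, 9/5)
2. J lies on line PL with PJ:JL = 2:3 ⇒ J = (19/25, 63/25)
3. G is the midpoint of PQ ⇒ G = (1, 3/2)
4. R is the centroid of triangle GJA ⇒ R = (44/75, 67/50)
line QR meets JA at M = (1273/2575, 4221/2575)
R = Q + t·(M−Q) with t = 103/126, so QR:RM = 103/126:23/126

QR:RM = 103/23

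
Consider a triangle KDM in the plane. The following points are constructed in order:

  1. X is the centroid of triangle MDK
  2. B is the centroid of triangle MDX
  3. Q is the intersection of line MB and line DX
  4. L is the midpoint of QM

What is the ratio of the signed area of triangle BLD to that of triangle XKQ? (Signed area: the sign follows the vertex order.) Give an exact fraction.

[BLD]:[XKQ] = -1/6

Assign K = (0, 0), D = (1, 0), M = (0, 1) — the answer is frame-independent, so this choice is without loss of generality.
1. X is the centroid of triangle MDK ⇒ X = (1/3, 1/3)
2. B is the centroid of triangle MDX ⇒ B = (4/9, 4/9)
3. Q is the intersection of line MB and line DX ⇒ Q = (2/3, 1/6)
4. L is the midpoint of QM ⇒ L = (1/3, 7/12)
2·[BLD] = -1/36, 2·[XKQ] = 1/6
[BLD]:[XKQ] = -1/36:1/6 = -1/6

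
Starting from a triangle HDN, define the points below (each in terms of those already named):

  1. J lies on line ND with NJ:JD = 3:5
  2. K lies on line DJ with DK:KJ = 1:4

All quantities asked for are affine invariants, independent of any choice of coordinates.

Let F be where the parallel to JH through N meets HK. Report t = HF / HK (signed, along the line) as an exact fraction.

Work in coordinates with H = (0, 0), D = (1, 0), N = (0, 1).
1. J lies on line ND with NJ:JD = 3:5 ⇒ J = (3/8, 5/8)
2. K lies on line DJ with DK:KJ = 1:4 ⇒ K = (7/8, 1/8)
through N parallel to JH: direction (-3/8, -5/8); meets HK at F = (-21/32, -3/32)
F = H + t·(K−H) with t = -3/4

t = -3/4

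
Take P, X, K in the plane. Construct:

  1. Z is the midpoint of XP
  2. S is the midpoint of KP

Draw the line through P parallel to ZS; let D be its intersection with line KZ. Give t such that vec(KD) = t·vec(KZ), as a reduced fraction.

t = 2

Set P = (0, 0), X = (1, 0), K = (0, 1); any affine frame gives the same invariant.
1. Z is the midpoint of XP ⇒ Z = (1/2, 0)
2. S is the midpoint of KP ⇒ S = (0, 1/2)
through P parallel to ZS: direction (-1/2, 1/2); meets KZ at D = (1, -1)
D = K + t·(Z−K) with t = 2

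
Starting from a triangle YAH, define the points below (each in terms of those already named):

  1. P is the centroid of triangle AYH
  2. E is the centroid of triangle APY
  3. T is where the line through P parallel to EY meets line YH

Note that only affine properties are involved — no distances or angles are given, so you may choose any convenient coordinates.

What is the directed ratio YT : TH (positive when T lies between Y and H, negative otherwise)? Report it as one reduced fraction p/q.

Set Y = (0, 0), A = (1, 0), H = (0, 1); any affine frame gives the same invariant.
1. P is the centroid of triangle AYH ⇒ P = (1/3, 1/3)
2. E is the centroid of triangle APY ⇒ E = (4/9, 1/9)
3. T is where the line through P parallel to EY meets line YH ⇒ T = (0, 1/4)
T = Y + t·(H−Y) with t = 1/4, so YT:TH = t:(1−t) = 1/4:3/4

YT:TH = 1/3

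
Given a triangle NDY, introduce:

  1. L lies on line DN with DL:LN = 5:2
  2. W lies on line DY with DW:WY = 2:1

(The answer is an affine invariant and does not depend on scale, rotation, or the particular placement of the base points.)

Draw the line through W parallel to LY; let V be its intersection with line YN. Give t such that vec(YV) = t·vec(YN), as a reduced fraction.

t = -5/6

Choose coordinates N = (0, 0), D = (1, 0), Y = (0, 1).
1. L lies on line DN with DL:LN = 5:2 ⇒ L = (2/7, 0)
2. W lies on line DY with DW:WY = 2:1 ⇒ W = (1/3, 2/3)
through W parallel to LY: direction (-2/7, 1); meets YN at V = (0, 11/6)
V = Y + t·(N−Y) with t = -5/6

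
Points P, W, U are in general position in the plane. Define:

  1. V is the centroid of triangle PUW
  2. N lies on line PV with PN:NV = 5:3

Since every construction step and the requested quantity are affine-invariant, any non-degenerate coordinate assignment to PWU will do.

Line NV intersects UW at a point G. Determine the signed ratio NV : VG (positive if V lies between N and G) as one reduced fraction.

NV:VG = 3/4

Set P = (0, 0), W = (1, 0), U = (0, 1); any affine frame gives the same invariant.
1. V is the centroid of triangle PUW ⇒ V = (1/3, 1/3)
2. N lies on line PV with PN:NV = 5:3 ⇒ N = (5/24, 5/24)
line NV meets UW at G = (1/2, 1/2)
V = N + t·(G−N) with t = 3/7, so NV:VG = 3/7:4/7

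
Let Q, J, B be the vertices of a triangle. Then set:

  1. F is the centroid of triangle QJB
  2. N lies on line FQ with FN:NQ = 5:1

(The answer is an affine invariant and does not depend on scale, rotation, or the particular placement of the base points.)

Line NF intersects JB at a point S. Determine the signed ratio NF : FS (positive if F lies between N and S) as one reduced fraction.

NF:FS = 5/3

Set Q = (0, 0), J = (1, 0), B = (0, 1); any affine frame gives the same invariant.
1. F is the centroid of triangle QJB ⇒ F = (1/3, 1/3)
2. N lies on line FQ with FN:NQ = 5:1 ⇒ N = (1/18, 1/18)
line NF meets JB at S = (1/2, 1/2)
F = N + t·(S−N) with t = 5/8, so NF:FS = 5/8:3/8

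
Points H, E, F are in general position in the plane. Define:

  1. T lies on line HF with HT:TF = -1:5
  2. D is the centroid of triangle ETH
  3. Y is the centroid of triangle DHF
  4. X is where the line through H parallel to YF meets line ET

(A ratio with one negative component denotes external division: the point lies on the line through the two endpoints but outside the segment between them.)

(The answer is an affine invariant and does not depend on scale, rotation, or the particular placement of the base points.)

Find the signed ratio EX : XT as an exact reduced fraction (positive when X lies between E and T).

EX:XT = 25

Assign H = (0, 0), E = (1, 0), F = (0, 1) — the answer is frame-independent, so this choice is without loss of generality.
1. T lies on line HF with HT:TF = -1:5 ⇒ T = (0, -1/4)
2. D is the centroid of triangle ETH ⇒ D = (1/3, -1/12)
3. Y is the centroid of triangle DHF ⇒ Y = (1/9, 11/36)
4. X is where the line through H parallel to YF meets line ET ⇒ X = (1/26, -25/104)
X = E + t·(T−E) with t = 25/26, so EX:XT = t:(1−t) = 25/26:1/26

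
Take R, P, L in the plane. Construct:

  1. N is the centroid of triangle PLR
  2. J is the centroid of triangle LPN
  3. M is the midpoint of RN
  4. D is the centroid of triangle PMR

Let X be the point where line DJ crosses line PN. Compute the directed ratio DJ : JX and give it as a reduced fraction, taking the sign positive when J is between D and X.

Choose coordinates R = (0, 0), P = (1, 0), L = (0, 1).
1. N is the centroid of triangle PLR ⇒ N = (1/3, 1/3)
2. J is the centroid of triangle LPN ⇒ J = (4/9, 4/9)
3. M is the midpoint of RN ⇒ M = (1/6, 1/6)
4. D is the centroid of triangle PMR ⇒ D = (7/18, 1/18)
line DJ meets PN at X = (19/45, 13/45)
J = D + t·(X−D) with t = 5/3, so DJ:JX = 5/3:-2/3

DJ:JX = -5/2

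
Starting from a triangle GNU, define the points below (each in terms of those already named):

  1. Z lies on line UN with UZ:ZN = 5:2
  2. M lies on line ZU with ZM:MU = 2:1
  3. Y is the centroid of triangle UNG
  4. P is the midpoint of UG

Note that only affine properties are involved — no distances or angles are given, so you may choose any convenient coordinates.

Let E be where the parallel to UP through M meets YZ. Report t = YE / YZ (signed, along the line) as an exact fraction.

Assign G = (0, 0), N = (1, 0), U = (0, 1) — the answer is frame-independent, so this choice is without loss of generality.
1. Z lies on line UN with UZ:ZN = 5:2 ⇒ Z = (5/7, 2/7)
2. M lies on line ZU with ZM:MU = 2:1 ⇒ M = (5/21, 16/21)
3. Y is the centroid of triangle UNG ⇒ Y = (1/3, 1/3)
4. P is the midpoint of UG ⇒ P = (0, 1/2)
through M parallel to UP: direction (0, -1/2); meets YZ at E = (5/21, 29/84)
E = Y + t·(Z−Y) with t = -1/4

t = -1/4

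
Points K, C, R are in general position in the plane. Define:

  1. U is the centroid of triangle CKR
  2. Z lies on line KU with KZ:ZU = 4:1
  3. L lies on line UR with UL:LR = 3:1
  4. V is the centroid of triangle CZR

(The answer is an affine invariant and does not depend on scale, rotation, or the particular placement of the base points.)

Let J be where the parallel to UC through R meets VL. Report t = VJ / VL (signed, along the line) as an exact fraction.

Set K = (0, 0), C = (1, 0), R = (0, 1); any affine frame gives the same invariant.
1. U is the centroid of triangle CKR ⇒ U = (1/3, 1/3)
2. Z lies on line KU with KZ:ZU = 4:1 ⇒ Z = (4/15, 4/15)
3. L lies on line UR with UL:LR = 3:1 ⇒ L = (1/12, 5/6)
4. V is the centroid of triangle CZR ⇒ V = (19/45, 19/45)
through R parallel to UC: direction (2/3, -1/3); meets VL at J = (-8/87, 91/87)
J = V + t·(L−V) with t = 44/29

t = 44/29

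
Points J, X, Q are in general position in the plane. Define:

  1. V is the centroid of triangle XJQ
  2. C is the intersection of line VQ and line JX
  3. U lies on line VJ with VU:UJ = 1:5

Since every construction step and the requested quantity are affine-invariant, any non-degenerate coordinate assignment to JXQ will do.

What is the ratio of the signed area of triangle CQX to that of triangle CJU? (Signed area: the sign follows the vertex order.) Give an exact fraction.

Work in coordinates with J = (0, 0), X = (1, 0), Q = (0, 1).
1. V is the centroid of triangle XJQ ⇒ V = (1/3, 1/3)
2. C is the intersection of line VQ and line JX ⇒ C = (1/2, 0)
3. U lies on line VJ with VU:UJ = 1:5 ⇒ U = (5/18, 5/18)
2·[CQX] = -1/2, 2·[CJU] = -5/36
[CQX]:[CJU] = -1/2:-5/36 = 18/5

[CQX]:[CJU] = 18/5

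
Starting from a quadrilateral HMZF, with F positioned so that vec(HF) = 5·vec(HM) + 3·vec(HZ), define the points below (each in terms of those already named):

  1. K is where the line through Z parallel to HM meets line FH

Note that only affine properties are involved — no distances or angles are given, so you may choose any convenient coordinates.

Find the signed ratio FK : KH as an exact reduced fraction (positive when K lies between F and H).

FK:KH = 2

Work in coordinates with H = (0, 0), M = (1, 0), Z = (0, 1), F = (5, 3).
1. K is where the line through Z parallel to HM meets line FH ⇒ K = (5/3, 1)
K = F + t·(H−F) with t = 2/3, so FK:KH = t:(1−t) = 2/3:1/3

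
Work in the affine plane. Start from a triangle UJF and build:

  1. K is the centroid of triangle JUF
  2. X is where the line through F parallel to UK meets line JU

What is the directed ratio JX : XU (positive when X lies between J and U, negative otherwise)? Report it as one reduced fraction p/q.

JX:XU = -2

Choose coordinates U = (0, 0), J = (1, 0), F = (0, 1).
1. K is the centroid of triangle JUF ⇒ K = (1/3, 1/3)
2. X is where the line through F parallel to UK meets line JU ⇒ X = (-1, 0)
X = J + t·(U−J) with t = 2, so JX:XU = t:(1−t) = 2:-1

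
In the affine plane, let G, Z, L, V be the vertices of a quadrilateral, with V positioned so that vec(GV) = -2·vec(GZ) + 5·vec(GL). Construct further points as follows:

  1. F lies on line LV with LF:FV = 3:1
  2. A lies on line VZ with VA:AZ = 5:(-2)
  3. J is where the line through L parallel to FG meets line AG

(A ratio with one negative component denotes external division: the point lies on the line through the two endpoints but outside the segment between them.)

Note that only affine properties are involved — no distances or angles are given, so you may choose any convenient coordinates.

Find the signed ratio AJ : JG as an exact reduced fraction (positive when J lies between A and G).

Set G = (0, 0), Z = (1, 0), L = (0, 1), V = (-2, 5); any affine frame gives the same invariant.
1. F lies on line LV with LF:FV = 3:1 ⇒ F = (-3/2, 4)
2. A lies on line VZ with VA:AZ = 5:(-2) ⇒ A = (3, -10/3)
3. J is where the line through L parallel to FG meets line AG ⇒ J = (9/14, -5/7)
J = A + t·(G−A) with t = 11/14, so AJ:JG = t:(1−t) = 11/14:3/14

AJ:JG = 11/3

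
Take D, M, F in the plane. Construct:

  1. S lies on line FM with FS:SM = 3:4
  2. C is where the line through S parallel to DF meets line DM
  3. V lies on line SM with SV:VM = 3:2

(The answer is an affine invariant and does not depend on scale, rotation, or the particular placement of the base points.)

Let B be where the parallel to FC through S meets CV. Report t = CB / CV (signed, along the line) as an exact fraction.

Assign D = (0, 0), M = (1, 0), F = (0, 1) — the answer is frame-independent, so this choice is without loss of generality.
1. S lies on line FM with FS:SM = 3:4 ⇒ S = (3/7, 4/7)
2. C is where the line through S parallel to DF meets line DM ⇒ C = (3/7, 0)
3. V lies on line SM with SV:VM = 3:2 ⇒ V = (27/35, 8/35)
through S parallel to FC: direction (3/7, -1); meets CV at B = (13/21, 8/63)
B = C + t·(V−C) with t = 5/9

t = 5/9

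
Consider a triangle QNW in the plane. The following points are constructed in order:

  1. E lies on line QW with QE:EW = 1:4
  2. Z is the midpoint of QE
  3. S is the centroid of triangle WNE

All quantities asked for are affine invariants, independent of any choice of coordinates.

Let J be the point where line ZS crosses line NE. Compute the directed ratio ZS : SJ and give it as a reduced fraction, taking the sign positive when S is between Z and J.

ZS:SJ = -11/8

Assign Q = (0, 0), N = (1, 0), W = (0, 1) — the answer is frame-independent, so this choice is without loss of generality.
1. E lies on line QW with QE:EW = 1:4 ⇒ E = (0, 1/5)
2. Z is the midpoint of QE ⇒ Z = (0, 1/10)
3. S is the centroid of triangle WNE ⇒ S = (1/3, 2/5)
line ZS meets NE at J = (1/11, 2/11)
S = Z + t·(J−Z) with t = 11/3, so ZS:SJ = 11/3:-8/3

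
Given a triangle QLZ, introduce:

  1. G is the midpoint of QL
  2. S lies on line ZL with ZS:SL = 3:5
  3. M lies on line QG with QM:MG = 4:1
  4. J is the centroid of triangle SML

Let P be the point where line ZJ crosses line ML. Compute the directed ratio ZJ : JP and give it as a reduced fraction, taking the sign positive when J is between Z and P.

Work in coordinates with Q = (0, 0), L = (1, 0), Z = (0, 1).
1. G is the midpoint of QL ⇒ G = (1/2, 0)
2. S lies on line ZL with ZS:SL = 3:5 ⇒ S = (3/8, 5/8)
3. M lies on line QG with QM:MG = 4:1 ⇒ M = (2/5, 0)
4. J is the centroid of triangle SML ⇒ J = (71/120, 5/24)
line ZJ meets ML at P = (71/95, 0)
J = Z + t·(P−Z) with t = 19/24, so ZJ:JP = 19/24:5/24

ZJ:JP = 19/5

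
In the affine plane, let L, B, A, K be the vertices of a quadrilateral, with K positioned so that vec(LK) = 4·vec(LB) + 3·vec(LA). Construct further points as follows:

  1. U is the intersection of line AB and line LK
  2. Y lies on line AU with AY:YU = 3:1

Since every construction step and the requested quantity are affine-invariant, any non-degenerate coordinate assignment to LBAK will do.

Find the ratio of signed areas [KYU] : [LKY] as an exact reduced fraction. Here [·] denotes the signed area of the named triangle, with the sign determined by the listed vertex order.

[KYU]:[LKY] = 6/7

Choose coordinates L = (0, 0), B = (1, 0), A = (0, 1), K = (4, 3).
1. U is the intersection of line AB and line LK ⇒ U = (4/7, 3/7)
2. Y lies on line AU with AY:YU = 3:1 ⇒ Y = (3/7, 4/7)
2·[KYU] = 6/7, 2·[LKY] = 1
[KYU]:[LKY] = 6/7:1 = 6/7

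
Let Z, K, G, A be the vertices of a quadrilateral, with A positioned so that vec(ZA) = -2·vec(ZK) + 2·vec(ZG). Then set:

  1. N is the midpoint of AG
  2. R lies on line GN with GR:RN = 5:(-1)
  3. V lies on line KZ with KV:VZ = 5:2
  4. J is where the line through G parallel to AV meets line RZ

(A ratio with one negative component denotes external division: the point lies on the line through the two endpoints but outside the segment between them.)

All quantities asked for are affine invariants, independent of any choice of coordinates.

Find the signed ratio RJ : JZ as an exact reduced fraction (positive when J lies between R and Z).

RJ:JZ = -15/32

Set Z = (0, 0), K = (1, 0), G = (0, 1), A = (-2, 2); any affine frame gives the same invariant.
1. N is the midpoint of AG ⇒ N = (-1, 3/2)
2. R lies on line GN with GR:RN = 5:(-1) ⇒ R = (-5/4, 13/8)
3. V lies on line KZ with KV:VZ = 5:2 ⇒ V = (2/7, 0)
4. J is where the line through G parallel to AV meets line RZ ⇒ J = (-40/17, 52/17)
J = R + t·(Z−R) with t = -15/17, so RJ:JZ = t:(1−t) = -15/17:32/17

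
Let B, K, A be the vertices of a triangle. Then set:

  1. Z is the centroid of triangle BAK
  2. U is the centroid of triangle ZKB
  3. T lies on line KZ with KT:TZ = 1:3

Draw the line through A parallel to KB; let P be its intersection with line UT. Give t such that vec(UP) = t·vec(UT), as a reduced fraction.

Assign B = (0, 0), K = (1, 0), A = (0, 1) — the answer is frame-independent, so this choice is without loss of generality.
1. Z is the centroid of triangle BAK ⇒ Z = (1/3, 1/3)
2. U is the centroid of triangle ZKB ⇒ U = (4/9, 1/9)
3. T lies on line KZ with KT:TZ = 1:3 ⇒ T = (5/6, 1/12)
through A parallel to KB: direction (-1, 0); meets UT at P = (-12, 1)
P = U + t·(T−U) with t = -32

t = -32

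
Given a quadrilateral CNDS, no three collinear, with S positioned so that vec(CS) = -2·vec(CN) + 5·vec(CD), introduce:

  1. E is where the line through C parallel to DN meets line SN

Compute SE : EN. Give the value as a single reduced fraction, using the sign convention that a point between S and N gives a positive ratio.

Work in coordinates with C = (0, 0), N = (1, 0), D = (0, 1), S = (-2, 5).
1. E is where the line through C parallel to DN meets line SN ⇒ E = (5/2, -5/2)
E = S + t·(N−S) with t = 3/2, so SE:EN = t:(1−t) = 3/2:-1/2

SE:EN = -3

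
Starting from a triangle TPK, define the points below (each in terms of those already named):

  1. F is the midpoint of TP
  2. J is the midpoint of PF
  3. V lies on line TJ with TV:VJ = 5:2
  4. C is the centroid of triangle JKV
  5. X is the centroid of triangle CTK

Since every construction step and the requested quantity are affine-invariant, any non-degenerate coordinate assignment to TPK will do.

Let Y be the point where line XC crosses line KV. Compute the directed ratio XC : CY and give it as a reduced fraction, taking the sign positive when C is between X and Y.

Work in coordinates with T = (0, 0), P = (1, 0), K = (0, 1).
1. F is the midpoint of TP ⇒ F = (1/2, 0)
2. J is the midpoint of PF ⇒ J = (3/4, 0)
3. V lies on line TJ with TV:VJ = 5:2 ⇒ V = (15/28, 0)
4. C is the centroid of triangle JKV ⇒ C = (3/7, 1/3)
5. X is the centroid of triangle CTK ⇒ X = (1/7, 4/9)
line XC meets KV at Y = (45/133, 7/19)
C = X + t·(Y−X) with t = 19/13, so XC:CY = 19/13:-6/13

XC:CY = -19/6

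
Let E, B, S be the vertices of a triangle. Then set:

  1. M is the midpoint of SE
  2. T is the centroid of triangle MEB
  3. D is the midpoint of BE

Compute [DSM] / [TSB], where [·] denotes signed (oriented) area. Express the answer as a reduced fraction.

[DSM]:[TSB] = -1/2

Set E = (0, 0), B = (1, 0), S = (0, 1); any affine frame gives the same invariant.
1. M is the midpoint of SE ⇒ M = (0, 1/2)
2. T is the centroid of triangle MEB ⇒ T = (1/3, 1/6)
3. D is the midpoint of BE ⇒ D = (1/2, 0)
2·[DSM] = 1/4, 2·[TSB] = -1/2
[DSM]:[TSB] = 1/4:-1/2 = -1/2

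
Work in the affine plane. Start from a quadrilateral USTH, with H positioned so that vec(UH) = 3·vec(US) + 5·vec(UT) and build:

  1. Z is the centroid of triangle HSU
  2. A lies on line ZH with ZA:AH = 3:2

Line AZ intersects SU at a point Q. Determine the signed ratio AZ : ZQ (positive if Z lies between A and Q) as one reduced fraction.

Work in coordinates with U = (0, 0), S = (1, 0), T = (0, 1), H = (3, 5).
1. Z is the centroid of triangle HSU ⇒ Z = (4/3, 5/3)
2. A lies on line ZH with ZA:AH = 3:2 ⇒ A = (7/3, 11/3)
line AZ meets SU at Q = (1/2, 0)
Z = A + t·(Q−A) with t = 6/11, so AZ:ZQ = 6/11:5/11

AZ:ZQ = 6/5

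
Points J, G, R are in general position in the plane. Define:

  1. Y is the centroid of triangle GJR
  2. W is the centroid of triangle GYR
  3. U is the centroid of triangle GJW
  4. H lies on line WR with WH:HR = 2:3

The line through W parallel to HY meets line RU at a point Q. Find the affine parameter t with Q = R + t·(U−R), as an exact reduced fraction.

t = 15/14

Assign J = (0, 0), G = (1, 0), R = (0, 1) — the answer is frame-independent, so this choice is without loss of generality.
1. Y is the centroid of triangle GJR ⇒ Y = (1/3, 1/3)
2. W is the centroid of triangle GYR ⇒ W = (4/9, 4/9)
3. U is the centroid of triangle GJW ⇒ U = (13/27, 4/27)
4. H lies on line WR with WH:HR = 2:3 ⇒ H = (4/15, 2/3)
through W parallel to HY: direction (1/15, -1/3); meets RU at Q = (65/126, 11/126)
Q = R + t·(U−R) with t = 15/14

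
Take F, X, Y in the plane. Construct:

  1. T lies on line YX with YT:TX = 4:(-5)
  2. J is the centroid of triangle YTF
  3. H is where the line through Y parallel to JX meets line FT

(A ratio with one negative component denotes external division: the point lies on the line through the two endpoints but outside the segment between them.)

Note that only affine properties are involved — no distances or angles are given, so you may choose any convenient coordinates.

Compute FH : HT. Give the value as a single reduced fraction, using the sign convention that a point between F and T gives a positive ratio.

FH:HT = 7/4

Choose coordinates F = (0, 0), X = (1, 0), Y = (0, 1).
1. T lies on line YX with YT:TX = 4:(-5) ⇒ T = (-4, 5)
2. J is the centroid of triangle YTF ⇒ J = (-4/3, 2)
3. H is where the line through Y parallel to JX meets line FT ⇒ H = (-28/11, 35/11)
H = F + t·(T−F) with t = 7/11, so FH:HT = t:(1−t) = 7/11:4/11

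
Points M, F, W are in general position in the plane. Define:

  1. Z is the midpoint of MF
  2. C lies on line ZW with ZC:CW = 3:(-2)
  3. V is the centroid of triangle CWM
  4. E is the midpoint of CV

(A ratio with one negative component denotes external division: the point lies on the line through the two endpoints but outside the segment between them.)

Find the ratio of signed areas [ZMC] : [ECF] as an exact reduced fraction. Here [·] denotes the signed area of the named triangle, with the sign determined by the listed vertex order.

Work in coordinates with M = (0, 0), F = (1, 0), W = (0, 1).
1. Z is the midpoint of MF ⇒ Z = (1/2, 0)
2. C lies on line ZW with ZC:CW = 3:(-2) ⇒ C = (-1, 3)
3. V is the centroid of triangle CWM ⇒ V = (-1/3, 4/3)
4. E is the midpoint of CV ⇒ E = (-2/3, 13/6)
2·[ZMC] = -3/2, 2·[ECF] = -2/3
[ZMC]:[ECF] = -3/2:-2/3 = 9/4

[ZMC]:[ECF] = 9/4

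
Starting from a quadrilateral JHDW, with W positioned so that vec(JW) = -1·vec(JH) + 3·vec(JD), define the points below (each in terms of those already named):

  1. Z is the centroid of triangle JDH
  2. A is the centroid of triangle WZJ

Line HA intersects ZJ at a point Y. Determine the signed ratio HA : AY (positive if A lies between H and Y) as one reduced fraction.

HA:AY = -7/4

Choose coordinates J = (0, 0), H = (1, 0), D = (0, 1), W = (-1, 3).
1. Z is the centroid of triangle JDH ⇒ Z = (1/3, 1/3)
2. A is the centroid of triangle WZJ ⇒ A = (-2/9, 10/9)
line HA meets ZJ at Y = (10/21, 10/21)
A = H + t·(Y−H) with t = 7/3, so HA:AY = 7/3:-4/3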